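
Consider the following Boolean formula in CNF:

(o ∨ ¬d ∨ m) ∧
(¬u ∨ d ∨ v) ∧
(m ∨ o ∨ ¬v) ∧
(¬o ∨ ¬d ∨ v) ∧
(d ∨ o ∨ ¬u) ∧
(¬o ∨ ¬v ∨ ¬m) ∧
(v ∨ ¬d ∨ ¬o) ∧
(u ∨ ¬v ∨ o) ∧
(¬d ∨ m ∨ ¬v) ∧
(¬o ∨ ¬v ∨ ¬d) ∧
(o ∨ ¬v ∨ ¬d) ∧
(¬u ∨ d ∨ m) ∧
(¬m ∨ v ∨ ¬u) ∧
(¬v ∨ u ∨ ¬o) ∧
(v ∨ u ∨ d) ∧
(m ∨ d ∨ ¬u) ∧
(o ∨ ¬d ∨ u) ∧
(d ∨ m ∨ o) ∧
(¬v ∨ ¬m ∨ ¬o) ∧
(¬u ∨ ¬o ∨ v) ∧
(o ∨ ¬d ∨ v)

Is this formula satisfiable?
No

No, the formula is not satisfiable.

No assignment of truth values to the variables can make all 21 clauses true simultaneously.

The formula is UNSAT (unsatisfiable).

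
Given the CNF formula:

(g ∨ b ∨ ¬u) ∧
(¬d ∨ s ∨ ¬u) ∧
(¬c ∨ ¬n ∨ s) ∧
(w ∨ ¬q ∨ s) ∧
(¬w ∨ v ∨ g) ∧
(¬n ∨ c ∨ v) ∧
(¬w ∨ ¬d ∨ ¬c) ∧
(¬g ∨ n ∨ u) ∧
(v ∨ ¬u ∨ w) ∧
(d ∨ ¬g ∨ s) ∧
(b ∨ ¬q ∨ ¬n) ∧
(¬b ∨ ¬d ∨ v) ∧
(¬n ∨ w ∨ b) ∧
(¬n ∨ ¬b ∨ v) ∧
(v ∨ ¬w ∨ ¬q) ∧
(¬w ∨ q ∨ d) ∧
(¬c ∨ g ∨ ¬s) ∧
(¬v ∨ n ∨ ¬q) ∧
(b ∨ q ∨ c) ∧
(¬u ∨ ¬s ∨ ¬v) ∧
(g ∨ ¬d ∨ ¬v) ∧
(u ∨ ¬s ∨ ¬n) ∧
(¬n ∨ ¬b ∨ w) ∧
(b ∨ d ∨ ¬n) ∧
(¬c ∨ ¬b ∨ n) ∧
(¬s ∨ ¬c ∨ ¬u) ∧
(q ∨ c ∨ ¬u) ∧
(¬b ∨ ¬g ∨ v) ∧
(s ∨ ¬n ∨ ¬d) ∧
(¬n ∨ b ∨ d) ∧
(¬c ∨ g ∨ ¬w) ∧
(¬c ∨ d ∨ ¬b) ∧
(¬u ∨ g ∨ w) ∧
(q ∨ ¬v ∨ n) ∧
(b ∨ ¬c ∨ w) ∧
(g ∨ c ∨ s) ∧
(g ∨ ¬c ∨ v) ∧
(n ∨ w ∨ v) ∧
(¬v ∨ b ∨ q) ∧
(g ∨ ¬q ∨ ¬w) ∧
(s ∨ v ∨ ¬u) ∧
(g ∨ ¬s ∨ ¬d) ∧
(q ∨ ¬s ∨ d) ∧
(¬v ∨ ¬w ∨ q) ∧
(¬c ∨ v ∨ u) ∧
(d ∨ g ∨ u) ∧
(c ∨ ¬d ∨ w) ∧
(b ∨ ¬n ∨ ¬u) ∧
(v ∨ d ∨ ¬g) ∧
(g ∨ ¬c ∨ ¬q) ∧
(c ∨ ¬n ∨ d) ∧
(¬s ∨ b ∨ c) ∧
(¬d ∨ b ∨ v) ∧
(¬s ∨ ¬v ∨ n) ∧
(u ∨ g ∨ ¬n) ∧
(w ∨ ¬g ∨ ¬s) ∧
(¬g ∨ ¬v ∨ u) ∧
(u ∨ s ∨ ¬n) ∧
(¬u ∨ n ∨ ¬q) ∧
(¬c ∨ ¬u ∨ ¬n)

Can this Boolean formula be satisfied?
No

No, the formula is not satisfiable.

No assignment of truth values to the variables can make all 60 clauses true simultaneously.

The formula is UNSAT (unsatisfiable).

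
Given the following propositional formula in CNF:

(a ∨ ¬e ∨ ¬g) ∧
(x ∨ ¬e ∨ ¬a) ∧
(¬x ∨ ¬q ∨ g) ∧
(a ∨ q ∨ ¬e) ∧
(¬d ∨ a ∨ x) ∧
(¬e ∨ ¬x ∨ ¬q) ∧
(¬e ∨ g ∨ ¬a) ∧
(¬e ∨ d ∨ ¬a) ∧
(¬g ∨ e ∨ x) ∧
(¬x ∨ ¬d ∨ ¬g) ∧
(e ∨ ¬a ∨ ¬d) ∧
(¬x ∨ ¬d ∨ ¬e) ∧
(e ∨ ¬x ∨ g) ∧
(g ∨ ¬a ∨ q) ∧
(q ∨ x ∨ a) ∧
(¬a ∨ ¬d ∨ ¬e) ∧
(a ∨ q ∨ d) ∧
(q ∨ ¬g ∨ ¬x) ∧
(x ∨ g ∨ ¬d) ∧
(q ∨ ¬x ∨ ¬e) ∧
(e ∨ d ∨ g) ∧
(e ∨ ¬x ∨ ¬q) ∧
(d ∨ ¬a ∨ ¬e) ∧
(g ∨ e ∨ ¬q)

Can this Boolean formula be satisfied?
Yes

Yes, the formula is satisfiable.

One satisfying assignment is: x=False, e=True, d=False, a=False, g=False, q=True

Verification: With this assignment, all 24 clauses evaluate to true.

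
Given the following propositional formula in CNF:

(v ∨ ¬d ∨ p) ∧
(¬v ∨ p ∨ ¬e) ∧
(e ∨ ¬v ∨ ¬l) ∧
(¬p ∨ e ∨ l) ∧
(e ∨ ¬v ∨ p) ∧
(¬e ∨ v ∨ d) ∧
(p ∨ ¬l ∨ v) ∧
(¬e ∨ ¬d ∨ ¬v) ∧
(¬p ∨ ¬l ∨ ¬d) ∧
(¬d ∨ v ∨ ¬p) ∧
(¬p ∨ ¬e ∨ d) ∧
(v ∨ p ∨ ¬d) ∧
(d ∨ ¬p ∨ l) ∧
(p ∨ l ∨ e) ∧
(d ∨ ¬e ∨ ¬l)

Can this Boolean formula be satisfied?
Yes

Yes, the formula is satisfiable.

One satisfying assignment is: v=False, d=False, p=True, e=False, l=True

Verification: With this assignment, all 15 clauses evaluate to true.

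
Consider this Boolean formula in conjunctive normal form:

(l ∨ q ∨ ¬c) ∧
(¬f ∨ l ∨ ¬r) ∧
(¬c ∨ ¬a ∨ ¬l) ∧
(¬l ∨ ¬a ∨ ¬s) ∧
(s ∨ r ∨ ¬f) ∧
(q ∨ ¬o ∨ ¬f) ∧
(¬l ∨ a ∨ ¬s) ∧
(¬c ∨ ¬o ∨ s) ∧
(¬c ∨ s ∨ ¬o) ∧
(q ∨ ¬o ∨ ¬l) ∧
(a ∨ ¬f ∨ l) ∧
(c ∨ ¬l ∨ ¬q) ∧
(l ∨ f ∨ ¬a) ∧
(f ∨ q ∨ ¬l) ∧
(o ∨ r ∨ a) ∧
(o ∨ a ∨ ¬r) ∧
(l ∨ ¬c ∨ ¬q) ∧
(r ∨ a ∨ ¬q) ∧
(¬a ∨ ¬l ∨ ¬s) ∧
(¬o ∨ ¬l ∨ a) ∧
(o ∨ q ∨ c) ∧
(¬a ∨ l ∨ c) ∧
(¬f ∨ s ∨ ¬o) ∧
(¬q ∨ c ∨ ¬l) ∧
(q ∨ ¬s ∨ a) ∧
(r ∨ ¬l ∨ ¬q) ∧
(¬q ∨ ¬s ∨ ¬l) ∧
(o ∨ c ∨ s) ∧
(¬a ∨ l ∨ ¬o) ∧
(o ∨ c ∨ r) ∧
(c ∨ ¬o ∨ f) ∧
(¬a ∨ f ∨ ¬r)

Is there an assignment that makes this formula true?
No

No, the formula is not satisfiable.

No assignment of truth values to the variables can make all 32 clauses true simultaneously.

The formula is UNSAT (unsatisfiable).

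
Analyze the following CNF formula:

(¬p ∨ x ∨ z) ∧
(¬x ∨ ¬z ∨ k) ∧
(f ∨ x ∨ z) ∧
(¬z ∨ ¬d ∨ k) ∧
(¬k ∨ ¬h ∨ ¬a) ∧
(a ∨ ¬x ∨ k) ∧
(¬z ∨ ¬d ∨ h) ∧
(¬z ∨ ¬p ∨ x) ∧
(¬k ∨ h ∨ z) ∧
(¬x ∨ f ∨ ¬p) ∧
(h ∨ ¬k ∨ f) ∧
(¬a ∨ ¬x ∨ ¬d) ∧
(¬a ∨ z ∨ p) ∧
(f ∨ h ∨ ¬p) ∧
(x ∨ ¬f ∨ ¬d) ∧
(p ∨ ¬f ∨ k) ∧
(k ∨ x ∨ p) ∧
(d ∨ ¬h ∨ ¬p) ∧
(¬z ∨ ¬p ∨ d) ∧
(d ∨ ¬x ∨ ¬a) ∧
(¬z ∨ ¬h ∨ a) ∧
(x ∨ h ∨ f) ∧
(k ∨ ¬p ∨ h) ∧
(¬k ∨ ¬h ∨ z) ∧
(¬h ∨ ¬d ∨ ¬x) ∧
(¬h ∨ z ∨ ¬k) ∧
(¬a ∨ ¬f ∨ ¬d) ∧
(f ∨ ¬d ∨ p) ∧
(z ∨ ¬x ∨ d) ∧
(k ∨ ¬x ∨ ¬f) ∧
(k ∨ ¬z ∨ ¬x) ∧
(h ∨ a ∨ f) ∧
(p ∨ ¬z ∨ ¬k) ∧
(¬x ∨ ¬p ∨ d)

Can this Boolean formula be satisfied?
No

No, the formula is not satisfiable.

No assignment of truth values to the variables can make all 34 clauses true simultaneously.

The formula is UNSAT (unsatisfiable).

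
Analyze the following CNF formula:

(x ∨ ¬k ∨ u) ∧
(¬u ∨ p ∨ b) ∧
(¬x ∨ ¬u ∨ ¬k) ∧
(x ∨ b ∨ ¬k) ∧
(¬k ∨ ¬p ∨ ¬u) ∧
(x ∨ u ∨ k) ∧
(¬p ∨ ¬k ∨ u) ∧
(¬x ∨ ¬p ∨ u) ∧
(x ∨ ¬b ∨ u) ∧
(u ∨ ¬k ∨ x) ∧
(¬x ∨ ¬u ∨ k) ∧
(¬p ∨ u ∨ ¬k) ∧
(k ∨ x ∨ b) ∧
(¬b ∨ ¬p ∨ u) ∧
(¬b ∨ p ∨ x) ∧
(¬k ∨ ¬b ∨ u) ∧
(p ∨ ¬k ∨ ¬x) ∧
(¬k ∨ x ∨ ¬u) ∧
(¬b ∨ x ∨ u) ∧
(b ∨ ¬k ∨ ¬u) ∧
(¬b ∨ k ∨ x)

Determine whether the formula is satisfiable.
Yes

Yes, the formula is satisfiable.

One satisfying assignment is: k=False, b=False, x=True, u=False, p=False

Verification: With this assignment, all 21 clauses evaluate to true.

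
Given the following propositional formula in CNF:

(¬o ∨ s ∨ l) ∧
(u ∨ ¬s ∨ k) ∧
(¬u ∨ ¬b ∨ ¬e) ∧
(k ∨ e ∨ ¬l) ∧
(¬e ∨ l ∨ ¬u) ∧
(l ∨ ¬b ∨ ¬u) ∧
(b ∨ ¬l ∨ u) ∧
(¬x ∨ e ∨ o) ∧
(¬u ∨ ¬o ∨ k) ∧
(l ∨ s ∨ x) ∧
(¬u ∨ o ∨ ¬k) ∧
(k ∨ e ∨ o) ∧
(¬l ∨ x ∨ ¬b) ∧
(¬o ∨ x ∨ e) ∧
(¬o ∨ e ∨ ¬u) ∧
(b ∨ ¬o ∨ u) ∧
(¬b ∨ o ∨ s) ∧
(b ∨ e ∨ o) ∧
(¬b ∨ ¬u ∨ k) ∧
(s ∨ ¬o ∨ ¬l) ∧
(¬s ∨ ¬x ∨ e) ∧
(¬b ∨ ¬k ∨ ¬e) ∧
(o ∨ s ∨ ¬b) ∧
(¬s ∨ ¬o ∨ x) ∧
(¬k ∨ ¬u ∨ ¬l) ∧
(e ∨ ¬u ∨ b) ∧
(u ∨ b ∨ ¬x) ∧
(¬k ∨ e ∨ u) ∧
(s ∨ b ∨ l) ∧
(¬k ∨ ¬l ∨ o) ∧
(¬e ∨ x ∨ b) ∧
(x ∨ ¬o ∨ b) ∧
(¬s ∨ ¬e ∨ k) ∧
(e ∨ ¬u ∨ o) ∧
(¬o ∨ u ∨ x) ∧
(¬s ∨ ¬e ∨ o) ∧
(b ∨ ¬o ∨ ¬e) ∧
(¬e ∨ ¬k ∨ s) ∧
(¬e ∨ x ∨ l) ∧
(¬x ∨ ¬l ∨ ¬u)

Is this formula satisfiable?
No

No, the formula is not satisfiable.

No assignment of truth values to the variables can make all 40 clauses true simultaneously.

The formula is UNSAT (unsatisfiable).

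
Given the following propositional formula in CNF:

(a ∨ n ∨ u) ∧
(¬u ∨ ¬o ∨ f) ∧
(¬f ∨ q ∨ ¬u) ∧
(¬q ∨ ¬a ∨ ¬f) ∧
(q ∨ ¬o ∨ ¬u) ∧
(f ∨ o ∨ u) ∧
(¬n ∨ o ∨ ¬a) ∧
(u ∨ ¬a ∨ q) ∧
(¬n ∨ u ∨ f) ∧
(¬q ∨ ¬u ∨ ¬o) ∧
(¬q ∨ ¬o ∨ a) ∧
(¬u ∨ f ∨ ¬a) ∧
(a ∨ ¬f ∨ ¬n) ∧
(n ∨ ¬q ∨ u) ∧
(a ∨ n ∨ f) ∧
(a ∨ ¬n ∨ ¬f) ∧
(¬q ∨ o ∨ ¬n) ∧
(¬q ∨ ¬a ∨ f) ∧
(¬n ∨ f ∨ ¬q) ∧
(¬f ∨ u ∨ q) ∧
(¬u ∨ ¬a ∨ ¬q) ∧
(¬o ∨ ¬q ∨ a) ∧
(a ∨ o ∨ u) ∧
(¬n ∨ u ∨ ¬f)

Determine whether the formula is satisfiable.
Yes

Yes, the formula is satisfiable.

One satisfying assignment is: a=False, n=True, f=False, q=False, o=False, u=True

Verification: With this assignment, all 24 clauses evaluate to true.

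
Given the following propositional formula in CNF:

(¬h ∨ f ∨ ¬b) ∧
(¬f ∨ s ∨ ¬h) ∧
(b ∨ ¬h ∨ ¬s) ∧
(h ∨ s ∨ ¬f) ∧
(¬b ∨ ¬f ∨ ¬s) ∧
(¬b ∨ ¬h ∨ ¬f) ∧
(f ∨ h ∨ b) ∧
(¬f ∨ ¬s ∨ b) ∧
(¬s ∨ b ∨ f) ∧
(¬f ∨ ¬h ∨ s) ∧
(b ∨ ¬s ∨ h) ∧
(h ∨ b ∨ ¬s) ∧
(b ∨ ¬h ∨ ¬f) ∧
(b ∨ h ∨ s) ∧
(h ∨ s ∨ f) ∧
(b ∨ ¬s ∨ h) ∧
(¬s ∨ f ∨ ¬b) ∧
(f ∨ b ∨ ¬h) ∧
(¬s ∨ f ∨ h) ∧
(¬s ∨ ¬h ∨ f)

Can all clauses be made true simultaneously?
No

No, the formula is not satisfiable.

No assignment of truth values to the variables can make all 20 clauses true simultaneously.

The formula is UNSAT (unsatisfiable).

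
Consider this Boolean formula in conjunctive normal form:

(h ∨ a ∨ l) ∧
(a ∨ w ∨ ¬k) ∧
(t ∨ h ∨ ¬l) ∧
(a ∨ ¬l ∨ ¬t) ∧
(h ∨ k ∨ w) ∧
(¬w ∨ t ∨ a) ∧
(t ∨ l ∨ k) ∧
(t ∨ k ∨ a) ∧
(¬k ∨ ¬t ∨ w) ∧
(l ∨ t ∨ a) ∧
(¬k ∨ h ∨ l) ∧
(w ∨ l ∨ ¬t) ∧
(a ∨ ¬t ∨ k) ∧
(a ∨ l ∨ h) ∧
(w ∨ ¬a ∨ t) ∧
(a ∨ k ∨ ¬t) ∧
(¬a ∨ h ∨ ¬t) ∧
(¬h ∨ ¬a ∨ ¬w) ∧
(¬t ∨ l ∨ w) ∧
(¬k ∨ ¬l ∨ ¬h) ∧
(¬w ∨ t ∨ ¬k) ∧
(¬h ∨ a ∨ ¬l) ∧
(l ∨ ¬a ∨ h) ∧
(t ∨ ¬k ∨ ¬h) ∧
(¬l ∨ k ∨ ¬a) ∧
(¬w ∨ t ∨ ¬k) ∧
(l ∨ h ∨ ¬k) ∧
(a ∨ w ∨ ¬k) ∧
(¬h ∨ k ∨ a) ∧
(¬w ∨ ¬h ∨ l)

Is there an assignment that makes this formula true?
No

No, the formula is not satisfiable.

No assignment of truth values to the variables can make all 30 clauses true simultaneously.

The formula is UNSAT (unsatisfiable).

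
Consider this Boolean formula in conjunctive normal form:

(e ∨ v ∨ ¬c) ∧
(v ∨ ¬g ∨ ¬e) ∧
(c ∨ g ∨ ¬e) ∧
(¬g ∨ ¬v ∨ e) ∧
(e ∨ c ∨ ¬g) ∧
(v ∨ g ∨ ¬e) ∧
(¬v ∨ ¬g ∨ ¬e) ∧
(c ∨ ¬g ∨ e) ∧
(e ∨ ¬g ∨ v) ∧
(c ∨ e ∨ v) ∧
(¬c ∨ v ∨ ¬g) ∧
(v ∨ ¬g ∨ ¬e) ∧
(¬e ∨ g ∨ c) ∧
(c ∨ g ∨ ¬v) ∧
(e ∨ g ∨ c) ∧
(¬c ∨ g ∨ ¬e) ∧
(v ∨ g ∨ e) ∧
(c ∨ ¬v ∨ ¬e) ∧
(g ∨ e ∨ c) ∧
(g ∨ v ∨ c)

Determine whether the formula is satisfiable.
Yes

Yes, the formula is satisfiable.

One satisfying assignment is: v=True, c=True, g=False, e=False

Verification: With this assignment, all 20 clauses evaluate to true.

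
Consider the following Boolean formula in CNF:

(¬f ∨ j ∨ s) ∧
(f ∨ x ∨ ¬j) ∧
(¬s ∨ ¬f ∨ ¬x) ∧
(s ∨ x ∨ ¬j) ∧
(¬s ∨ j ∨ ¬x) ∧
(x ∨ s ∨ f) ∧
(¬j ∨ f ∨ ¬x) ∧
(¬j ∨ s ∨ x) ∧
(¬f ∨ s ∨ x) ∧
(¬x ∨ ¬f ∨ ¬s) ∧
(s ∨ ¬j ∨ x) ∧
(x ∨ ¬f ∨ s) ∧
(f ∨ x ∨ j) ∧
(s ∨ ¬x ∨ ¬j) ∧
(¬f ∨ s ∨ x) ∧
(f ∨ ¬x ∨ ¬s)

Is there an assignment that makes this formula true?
Yes

Yes, the formula is satisfiable.

One satisfying assignment is: j=True, s=True, f=True, x=False

Verification: With this assignment, all 16 clauses evaluate to true.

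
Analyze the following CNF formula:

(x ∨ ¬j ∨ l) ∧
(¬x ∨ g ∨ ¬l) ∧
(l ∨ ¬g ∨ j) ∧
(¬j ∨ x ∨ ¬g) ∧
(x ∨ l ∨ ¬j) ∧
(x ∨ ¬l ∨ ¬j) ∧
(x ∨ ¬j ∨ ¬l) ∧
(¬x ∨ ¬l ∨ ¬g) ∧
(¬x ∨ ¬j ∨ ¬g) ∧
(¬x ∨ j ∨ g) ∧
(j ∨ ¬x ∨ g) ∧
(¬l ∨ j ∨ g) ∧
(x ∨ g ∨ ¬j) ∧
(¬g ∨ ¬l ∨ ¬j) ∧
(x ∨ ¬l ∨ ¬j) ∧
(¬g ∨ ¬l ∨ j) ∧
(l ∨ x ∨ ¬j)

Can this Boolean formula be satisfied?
Yes

Yes, the formula is satisfiable.

One satisfying assignment is: j=False, g=False, x=False, l=False

Verification: With this assignment, all 17 clauses evaluate to true.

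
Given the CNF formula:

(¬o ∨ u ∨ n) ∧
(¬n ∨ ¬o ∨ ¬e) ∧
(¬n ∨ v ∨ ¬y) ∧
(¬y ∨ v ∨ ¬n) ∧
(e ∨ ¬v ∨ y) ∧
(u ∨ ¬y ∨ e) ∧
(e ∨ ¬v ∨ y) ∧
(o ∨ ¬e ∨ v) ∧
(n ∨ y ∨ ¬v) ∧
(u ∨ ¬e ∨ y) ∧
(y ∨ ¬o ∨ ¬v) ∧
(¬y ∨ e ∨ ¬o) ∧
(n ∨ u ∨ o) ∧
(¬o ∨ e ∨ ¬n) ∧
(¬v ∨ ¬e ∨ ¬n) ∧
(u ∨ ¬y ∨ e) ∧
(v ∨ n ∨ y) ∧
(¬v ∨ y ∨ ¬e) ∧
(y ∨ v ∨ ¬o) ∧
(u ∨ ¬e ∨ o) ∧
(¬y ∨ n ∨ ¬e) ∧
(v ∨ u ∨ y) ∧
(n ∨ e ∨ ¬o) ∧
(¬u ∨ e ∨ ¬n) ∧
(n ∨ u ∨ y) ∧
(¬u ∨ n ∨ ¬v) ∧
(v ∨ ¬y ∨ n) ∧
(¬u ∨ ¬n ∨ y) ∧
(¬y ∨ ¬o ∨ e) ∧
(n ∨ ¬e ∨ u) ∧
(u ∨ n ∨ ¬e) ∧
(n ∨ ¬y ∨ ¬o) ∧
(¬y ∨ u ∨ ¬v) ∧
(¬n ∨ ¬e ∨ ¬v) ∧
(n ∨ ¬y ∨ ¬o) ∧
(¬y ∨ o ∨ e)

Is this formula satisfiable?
No

No, the formula is not satisfiable.

No assignment of truth values to the variables can make all 36 clauses true simultaneously.

The formula is UNSAT (unsatisfiable).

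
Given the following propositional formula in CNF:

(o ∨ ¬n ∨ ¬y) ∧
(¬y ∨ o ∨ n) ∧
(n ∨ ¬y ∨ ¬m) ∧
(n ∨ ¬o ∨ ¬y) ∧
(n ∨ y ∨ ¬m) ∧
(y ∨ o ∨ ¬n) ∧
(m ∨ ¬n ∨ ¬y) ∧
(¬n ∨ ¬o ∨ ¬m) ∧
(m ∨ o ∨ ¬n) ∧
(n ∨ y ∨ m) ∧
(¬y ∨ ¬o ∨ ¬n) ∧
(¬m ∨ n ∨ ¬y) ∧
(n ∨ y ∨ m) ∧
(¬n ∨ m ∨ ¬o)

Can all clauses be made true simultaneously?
No

No, the formula is not satisfiable.

No assignment of truth values to the variables can make all 14 clauses true simultaneously.

The formula is UNSAT (unsatisfiable).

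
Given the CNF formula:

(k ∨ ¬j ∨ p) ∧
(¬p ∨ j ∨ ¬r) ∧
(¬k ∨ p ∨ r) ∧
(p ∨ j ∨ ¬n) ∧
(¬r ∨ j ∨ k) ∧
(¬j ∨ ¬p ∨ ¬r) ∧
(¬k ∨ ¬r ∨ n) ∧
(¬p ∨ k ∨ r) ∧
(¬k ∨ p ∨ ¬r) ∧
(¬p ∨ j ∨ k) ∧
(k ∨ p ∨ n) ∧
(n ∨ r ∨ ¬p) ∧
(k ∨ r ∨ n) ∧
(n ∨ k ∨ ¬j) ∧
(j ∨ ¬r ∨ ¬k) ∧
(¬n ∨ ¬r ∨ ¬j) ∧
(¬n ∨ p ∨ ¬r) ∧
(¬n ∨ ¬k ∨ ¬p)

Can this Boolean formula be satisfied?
No

No, the formula is not satisfiable.

No assignment of truth values to the variables can make all 18 clauses true simultaneously.

The formula is UNSAT (unsatisfiable).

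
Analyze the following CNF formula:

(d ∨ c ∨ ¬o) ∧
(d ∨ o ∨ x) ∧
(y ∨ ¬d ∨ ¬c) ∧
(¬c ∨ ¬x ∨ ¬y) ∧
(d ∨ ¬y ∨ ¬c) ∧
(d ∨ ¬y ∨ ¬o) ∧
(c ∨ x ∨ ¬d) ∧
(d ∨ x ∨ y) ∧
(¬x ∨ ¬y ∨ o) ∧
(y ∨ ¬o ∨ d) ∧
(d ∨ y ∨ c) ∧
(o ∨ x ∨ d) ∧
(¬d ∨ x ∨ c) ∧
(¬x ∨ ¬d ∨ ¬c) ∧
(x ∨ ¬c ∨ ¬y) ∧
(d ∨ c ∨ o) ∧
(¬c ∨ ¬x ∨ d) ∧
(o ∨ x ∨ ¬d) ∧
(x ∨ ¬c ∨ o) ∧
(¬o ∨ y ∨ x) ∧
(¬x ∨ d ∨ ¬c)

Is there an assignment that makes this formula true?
Yes

Yes, the formula is satisfiable.

One satisfying assignment is: x=True, y=False, o=False, d=True, c=False

Verification: With this assignment, all 21 clauses evaluate to true.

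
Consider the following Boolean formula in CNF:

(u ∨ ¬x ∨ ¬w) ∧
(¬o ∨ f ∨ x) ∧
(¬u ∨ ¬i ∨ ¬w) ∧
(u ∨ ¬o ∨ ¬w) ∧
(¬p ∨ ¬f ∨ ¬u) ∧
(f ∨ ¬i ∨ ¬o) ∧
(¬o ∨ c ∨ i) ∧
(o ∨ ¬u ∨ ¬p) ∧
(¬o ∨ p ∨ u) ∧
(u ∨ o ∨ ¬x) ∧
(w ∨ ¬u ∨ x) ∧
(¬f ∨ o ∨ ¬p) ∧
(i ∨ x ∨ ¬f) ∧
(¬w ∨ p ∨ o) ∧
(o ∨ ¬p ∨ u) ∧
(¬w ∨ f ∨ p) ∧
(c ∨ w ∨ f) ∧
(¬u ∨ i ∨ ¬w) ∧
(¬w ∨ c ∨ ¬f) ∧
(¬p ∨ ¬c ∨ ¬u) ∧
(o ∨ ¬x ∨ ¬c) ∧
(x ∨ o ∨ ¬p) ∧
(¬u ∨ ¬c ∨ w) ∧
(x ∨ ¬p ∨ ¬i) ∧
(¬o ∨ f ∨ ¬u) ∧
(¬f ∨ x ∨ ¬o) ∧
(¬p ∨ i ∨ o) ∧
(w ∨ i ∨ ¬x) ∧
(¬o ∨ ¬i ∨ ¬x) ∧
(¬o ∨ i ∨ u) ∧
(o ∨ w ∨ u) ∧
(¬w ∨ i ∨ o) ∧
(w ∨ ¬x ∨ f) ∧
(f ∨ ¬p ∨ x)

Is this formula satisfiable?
Yes

Yes, the formula is satisfiable.

One satisfying assignment is: u=True, w=False, p=False, o=False, x=True, f=True, i=True, c=False

Verification: With this assignment, all 34 clauses evaluate to true.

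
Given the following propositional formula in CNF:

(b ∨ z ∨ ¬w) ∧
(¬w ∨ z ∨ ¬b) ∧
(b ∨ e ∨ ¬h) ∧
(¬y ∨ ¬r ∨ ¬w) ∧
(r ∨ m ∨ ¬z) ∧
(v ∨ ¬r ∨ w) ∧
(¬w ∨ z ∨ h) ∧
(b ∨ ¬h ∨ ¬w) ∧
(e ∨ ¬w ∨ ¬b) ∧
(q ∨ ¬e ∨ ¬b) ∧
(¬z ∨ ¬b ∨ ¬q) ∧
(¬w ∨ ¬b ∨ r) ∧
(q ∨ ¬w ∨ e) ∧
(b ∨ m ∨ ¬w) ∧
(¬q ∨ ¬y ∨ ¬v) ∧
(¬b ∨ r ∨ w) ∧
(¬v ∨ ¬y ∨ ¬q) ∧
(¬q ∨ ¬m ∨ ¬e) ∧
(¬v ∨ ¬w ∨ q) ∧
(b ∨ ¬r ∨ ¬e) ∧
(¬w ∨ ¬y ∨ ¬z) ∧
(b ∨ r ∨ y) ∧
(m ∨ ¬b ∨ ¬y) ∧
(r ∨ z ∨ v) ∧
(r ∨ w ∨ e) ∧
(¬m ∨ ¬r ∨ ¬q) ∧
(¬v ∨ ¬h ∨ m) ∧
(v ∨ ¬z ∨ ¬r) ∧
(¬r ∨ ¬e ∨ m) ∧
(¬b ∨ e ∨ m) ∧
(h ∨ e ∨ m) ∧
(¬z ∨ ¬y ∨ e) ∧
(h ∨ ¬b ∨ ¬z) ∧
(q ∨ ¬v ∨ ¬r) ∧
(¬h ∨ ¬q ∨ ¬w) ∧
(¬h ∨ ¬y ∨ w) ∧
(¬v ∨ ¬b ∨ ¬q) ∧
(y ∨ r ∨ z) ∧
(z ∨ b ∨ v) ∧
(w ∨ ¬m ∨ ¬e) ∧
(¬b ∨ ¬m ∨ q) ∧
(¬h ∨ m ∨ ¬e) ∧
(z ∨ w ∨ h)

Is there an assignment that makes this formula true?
No

No, the formula is not satisfiable.

No assignment of truth values to the variables can make all 43 clauses true simultaneously.

The formula is UNSAT (unsatisfiable).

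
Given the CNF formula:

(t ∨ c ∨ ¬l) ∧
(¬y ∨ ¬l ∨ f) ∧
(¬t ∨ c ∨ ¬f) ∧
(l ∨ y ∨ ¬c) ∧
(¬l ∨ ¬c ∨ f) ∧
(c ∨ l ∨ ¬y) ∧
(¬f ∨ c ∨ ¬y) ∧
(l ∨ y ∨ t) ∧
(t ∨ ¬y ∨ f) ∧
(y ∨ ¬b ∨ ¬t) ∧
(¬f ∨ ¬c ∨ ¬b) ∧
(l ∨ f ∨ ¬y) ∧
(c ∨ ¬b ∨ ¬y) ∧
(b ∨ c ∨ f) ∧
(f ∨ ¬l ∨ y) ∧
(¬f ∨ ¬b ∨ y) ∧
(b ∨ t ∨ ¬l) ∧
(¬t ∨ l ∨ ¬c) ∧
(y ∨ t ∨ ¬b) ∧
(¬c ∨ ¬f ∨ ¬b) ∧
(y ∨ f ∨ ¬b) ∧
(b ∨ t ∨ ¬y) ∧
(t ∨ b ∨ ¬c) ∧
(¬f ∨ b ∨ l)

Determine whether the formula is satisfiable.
Yes

Yes, the formula is satisfiable.

One satisfying assignment is: b=False, t=True, f=True, c=True, l=True, y=False

Verification: With this assignment, all 24 clauses evaluate to true.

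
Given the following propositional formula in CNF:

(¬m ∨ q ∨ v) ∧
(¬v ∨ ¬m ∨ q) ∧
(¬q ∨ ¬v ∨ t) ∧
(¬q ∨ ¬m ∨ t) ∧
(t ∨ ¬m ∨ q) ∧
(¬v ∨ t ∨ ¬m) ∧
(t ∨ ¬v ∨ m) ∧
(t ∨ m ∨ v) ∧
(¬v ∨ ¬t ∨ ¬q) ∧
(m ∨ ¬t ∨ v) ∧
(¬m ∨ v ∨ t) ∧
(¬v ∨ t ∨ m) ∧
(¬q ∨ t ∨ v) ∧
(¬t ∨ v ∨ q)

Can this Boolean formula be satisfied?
Yes

Yes, the formula is satisfiable.

One satisfying assignment is: v=False, q=True, t=True, m=True

Verification: With this assignment, all 14 clauses evaluate to true.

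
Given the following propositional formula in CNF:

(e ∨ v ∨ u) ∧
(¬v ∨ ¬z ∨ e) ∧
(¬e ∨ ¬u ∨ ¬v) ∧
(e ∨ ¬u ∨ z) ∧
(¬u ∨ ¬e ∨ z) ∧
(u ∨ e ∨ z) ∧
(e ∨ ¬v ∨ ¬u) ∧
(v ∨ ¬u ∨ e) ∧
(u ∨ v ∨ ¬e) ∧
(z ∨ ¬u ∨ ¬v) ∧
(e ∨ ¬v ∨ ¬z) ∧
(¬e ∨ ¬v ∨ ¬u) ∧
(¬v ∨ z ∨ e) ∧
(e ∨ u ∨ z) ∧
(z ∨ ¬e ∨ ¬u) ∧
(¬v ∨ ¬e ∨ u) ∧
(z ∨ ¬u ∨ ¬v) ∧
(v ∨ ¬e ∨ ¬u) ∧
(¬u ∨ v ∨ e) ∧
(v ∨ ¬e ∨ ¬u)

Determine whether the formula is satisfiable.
No

No, the formula is not satisfiable.

No assignment of truth values to the variables can make all 20 clauses true simultaneously.

The formula is UNSAT (unsatisfiable).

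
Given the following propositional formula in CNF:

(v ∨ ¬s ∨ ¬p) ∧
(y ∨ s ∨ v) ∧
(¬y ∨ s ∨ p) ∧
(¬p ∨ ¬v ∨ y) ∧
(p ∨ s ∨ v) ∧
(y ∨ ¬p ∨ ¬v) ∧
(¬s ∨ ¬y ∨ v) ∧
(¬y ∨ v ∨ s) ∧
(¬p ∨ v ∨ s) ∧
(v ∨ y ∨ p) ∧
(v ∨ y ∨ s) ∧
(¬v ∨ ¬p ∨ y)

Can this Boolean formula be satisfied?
Yes

Yes, the formula is satisfiable.

One satisfying assignment is: v=True, y=False, s=False, p=False

Verification: With this assignment, all 12 clauses evaluate to true.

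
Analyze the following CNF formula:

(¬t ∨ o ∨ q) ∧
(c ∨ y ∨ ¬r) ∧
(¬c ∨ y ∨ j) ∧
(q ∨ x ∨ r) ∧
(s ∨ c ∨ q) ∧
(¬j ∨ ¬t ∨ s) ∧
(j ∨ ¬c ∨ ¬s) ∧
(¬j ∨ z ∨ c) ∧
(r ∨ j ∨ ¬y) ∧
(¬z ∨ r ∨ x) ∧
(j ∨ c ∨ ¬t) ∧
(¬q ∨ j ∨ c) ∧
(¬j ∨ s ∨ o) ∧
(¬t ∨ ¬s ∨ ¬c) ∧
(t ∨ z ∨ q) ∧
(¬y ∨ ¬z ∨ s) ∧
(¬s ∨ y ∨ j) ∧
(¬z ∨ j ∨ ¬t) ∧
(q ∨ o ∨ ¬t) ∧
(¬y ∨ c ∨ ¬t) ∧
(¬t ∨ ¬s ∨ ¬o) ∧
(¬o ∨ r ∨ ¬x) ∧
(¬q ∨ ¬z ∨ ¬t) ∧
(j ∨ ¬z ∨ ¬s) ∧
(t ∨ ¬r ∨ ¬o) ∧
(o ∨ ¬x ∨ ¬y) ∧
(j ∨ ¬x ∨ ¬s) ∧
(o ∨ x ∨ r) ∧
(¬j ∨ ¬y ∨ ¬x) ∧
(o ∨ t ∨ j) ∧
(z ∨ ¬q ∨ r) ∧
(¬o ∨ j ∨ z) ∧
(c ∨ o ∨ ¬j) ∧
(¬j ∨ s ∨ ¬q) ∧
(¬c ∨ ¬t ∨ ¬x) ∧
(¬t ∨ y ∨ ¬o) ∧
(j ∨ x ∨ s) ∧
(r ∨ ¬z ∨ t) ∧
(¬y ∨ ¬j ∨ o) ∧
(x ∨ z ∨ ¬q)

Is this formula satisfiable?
Yes

Yes, the formula is satisfiable.

One satisfying assignment is: s=True, c=True, t=False, o=False, z=True, q=False, y=False, r=True, x=False, j=True

Verification: With this assignment, all 40 clauses evaluate to true.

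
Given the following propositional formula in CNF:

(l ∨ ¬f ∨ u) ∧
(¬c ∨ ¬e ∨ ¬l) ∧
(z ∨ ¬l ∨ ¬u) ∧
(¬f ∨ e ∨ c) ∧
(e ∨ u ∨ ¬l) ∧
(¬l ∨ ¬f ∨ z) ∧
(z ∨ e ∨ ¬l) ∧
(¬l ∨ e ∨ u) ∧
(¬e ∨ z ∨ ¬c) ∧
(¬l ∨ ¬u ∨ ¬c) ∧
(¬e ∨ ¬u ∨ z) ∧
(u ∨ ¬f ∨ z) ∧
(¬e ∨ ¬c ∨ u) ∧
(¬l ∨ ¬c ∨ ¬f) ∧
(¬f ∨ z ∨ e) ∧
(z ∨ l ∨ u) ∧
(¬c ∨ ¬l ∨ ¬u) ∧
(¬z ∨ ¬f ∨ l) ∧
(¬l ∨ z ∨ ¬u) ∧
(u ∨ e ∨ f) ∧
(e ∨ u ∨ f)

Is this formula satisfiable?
Yes

Yes, the formula is satisfiable.

One satisfying assignment is: u=True, c=False, z=False, l=False, f=False, e=False

Verification: With this assignment, all 21 clauses evaluate to true.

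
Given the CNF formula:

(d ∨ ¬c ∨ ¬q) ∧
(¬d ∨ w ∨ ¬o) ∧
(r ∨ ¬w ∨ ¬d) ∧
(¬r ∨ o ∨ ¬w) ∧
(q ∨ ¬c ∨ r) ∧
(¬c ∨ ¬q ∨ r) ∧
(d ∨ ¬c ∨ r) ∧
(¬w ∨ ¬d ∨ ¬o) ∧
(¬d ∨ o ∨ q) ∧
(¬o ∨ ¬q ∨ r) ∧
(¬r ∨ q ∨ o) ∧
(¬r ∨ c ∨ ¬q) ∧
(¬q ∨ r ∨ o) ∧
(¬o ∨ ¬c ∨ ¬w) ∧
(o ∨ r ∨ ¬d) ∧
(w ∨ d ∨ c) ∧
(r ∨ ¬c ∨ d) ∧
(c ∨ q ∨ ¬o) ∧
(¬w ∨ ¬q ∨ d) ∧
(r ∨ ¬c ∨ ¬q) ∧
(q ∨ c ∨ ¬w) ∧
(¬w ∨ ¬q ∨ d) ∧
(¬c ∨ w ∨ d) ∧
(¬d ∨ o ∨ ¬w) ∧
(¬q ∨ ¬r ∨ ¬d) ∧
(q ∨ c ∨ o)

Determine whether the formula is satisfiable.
No

No, the formula is not satisfiable.

No assignment of truth values to the variables can make all 26 clauses true simultaneously.

The formula is UNSAT (unsatisfiable).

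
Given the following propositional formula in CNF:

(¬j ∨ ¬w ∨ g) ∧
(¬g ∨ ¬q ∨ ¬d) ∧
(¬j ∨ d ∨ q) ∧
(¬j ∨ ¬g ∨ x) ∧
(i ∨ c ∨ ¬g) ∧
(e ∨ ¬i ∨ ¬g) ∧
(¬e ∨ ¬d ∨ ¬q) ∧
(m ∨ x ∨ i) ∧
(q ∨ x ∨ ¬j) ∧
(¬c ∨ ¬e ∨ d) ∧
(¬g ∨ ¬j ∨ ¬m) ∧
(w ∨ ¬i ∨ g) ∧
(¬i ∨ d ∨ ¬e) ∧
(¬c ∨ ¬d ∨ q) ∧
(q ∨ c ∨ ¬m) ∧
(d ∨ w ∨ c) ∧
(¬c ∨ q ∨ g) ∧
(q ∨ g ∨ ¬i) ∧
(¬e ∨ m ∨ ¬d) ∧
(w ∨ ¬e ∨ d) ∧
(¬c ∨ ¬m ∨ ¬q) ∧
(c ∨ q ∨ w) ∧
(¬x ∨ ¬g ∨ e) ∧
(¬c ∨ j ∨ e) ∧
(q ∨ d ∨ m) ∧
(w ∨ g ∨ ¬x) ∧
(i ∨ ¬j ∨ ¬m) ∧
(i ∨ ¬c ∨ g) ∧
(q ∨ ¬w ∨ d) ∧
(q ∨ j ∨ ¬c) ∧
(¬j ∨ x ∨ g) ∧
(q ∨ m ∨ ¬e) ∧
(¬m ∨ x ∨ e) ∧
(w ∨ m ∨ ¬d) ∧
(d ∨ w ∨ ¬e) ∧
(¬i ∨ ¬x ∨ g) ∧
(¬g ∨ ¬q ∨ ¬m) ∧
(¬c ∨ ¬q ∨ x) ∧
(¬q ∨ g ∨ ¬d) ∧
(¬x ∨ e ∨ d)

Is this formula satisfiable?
Yes

Yes, the formula is satisfiable.

One satisfying assignment is: i=False, g=False, j=False, w=True, c=False, e=False, x=True, m=False, q=False, d=True

Verification: With this assignment, all 40 clauses evaluate to true.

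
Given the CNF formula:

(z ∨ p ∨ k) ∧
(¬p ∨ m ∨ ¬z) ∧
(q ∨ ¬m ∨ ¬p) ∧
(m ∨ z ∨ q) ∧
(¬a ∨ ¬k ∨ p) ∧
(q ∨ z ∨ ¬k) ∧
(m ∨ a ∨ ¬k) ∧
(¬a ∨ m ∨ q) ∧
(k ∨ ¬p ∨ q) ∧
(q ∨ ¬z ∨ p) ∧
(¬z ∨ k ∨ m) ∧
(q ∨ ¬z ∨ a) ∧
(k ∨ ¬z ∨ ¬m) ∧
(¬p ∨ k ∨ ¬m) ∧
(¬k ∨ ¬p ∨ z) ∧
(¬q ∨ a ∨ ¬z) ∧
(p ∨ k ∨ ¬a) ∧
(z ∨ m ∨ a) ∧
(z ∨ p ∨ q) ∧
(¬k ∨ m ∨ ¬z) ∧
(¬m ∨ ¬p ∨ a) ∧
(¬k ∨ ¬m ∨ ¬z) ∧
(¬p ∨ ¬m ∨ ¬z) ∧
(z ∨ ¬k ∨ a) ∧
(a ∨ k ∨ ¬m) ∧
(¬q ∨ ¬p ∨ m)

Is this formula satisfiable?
No

No, the formula is not satisfiable.

No assignment of truth values to the variables can make all 26 clauses true simultaneously.

The formula is UNSAT (unsatisfiable).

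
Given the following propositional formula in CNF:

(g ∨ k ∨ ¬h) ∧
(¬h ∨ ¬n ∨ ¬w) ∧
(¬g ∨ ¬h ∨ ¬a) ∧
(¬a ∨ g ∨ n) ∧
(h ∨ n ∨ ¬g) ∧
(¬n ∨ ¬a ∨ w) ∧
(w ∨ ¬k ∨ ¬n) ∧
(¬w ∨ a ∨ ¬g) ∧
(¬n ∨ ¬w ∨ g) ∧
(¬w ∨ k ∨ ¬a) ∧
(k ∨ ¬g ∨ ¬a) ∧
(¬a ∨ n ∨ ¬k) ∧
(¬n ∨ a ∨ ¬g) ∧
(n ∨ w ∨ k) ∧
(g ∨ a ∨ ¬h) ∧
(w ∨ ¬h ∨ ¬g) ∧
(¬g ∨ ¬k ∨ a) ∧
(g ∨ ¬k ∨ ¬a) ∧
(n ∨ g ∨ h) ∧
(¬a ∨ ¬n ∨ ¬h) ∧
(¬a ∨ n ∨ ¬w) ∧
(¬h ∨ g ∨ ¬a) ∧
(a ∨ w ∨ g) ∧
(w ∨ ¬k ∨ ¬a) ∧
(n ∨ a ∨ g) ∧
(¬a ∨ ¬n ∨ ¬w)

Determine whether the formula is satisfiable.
No

No, the formula is not satisfiable.

No assignment of truth values to the variables can make all 26 clauses true simultaneously.

The formula is UNSAT (unsatisfiable).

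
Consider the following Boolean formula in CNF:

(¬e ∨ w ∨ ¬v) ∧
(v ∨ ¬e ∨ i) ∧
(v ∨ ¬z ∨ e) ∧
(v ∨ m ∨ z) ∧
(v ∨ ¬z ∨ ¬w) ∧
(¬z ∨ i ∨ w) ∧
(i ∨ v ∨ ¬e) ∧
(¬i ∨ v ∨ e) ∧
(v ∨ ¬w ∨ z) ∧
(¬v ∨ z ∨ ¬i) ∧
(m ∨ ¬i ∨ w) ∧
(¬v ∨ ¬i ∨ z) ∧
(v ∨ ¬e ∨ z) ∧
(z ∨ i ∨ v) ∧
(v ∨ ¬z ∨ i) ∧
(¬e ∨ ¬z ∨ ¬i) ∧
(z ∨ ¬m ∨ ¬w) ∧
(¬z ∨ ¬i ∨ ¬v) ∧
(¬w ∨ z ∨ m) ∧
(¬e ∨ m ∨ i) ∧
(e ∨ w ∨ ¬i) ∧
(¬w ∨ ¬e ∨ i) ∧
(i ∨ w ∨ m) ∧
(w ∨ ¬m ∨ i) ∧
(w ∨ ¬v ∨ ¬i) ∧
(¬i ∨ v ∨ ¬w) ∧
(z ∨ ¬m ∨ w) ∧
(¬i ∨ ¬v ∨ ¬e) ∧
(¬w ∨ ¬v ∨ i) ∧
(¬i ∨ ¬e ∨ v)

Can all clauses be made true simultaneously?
No

No, the formula is not satisfiable.

No assignment of truth values to the variables can make all 30 clauses true simultaneously.

The formula is UNSAT (unsatisfiable).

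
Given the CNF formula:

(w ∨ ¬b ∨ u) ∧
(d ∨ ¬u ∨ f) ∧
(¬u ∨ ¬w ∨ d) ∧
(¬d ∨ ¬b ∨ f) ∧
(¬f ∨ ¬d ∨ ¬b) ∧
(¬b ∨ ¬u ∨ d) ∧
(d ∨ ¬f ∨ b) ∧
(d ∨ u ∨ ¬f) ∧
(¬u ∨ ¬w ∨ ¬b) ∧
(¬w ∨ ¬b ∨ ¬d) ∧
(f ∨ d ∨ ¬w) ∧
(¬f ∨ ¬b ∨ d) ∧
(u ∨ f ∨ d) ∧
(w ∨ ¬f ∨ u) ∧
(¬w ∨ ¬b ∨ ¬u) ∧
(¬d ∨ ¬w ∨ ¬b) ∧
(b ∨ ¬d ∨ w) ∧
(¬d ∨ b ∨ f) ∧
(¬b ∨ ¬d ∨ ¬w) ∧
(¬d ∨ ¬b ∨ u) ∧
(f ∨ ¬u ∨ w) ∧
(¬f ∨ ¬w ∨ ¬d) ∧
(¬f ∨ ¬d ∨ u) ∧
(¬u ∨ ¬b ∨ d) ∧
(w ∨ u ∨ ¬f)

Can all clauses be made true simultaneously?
No

No, the formula is not satisfiable.

No assignment of truth values to the variables can make all 25 clauses true simultaneously.

The formula is UNSAT (unsatisfiable).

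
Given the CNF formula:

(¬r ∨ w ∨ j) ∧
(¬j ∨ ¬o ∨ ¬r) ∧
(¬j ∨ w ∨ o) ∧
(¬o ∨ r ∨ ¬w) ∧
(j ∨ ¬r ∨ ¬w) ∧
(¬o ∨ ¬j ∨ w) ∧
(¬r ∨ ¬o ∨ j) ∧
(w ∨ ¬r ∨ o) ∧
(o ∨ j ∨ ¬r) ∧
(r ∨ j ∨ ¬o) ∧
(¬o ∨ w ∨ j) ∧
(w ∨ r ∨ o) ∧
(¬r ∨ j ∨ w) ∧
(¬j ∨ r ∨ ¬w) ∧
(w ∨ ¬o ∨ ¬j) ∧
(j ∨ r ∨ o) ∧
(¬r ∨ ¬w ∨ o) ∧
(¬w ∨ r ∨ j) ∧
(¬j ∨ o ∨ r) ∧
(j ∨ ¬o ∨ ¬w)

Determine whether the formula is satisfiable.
No

No, the formula is not satisfiable.

No assignment of truth values to the variables can make all 20 clauses true simultaneously.

The formula is UNSAT (unsatisfiable).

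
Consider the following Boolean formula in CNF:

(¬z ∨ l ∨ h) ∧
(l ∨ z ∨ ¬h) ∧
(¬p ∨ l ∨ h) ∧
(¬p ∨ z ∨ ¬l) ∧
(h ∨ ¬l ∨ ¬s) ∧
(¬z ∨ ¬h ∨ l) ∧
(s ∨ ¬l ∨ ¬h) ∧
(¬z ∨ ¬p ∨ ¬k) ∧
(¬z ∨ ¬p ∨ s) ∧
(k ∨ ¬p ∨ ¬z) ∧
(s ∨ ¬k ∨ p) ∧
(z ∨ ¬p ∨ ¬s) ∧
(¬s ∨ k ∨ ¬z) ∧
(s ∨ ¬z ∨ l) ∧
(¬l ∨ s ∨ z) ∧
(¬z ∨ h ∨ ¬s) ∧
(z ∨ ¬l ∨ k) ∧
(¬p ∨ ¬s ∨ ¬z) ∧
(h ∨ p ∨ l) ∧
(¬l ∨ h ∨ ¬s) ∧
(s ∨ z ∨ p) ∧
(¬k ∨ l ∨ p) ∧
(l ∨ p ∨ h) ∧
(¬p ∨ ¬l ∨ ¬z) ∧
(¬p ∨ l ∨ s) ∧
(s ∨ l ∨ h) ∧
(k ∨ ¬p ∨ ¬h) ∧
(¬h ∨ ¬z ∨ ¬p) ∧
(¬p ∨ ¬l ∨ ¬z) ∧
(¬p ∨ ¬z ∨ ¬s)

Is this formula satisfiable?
Yes

Yes, the formula is satisfiable.

One satisfying assignment is: h=False, s=False, k=False, p=False, z=True, l=True

Verification: With this assignment, all 30 clauses evaluate to true.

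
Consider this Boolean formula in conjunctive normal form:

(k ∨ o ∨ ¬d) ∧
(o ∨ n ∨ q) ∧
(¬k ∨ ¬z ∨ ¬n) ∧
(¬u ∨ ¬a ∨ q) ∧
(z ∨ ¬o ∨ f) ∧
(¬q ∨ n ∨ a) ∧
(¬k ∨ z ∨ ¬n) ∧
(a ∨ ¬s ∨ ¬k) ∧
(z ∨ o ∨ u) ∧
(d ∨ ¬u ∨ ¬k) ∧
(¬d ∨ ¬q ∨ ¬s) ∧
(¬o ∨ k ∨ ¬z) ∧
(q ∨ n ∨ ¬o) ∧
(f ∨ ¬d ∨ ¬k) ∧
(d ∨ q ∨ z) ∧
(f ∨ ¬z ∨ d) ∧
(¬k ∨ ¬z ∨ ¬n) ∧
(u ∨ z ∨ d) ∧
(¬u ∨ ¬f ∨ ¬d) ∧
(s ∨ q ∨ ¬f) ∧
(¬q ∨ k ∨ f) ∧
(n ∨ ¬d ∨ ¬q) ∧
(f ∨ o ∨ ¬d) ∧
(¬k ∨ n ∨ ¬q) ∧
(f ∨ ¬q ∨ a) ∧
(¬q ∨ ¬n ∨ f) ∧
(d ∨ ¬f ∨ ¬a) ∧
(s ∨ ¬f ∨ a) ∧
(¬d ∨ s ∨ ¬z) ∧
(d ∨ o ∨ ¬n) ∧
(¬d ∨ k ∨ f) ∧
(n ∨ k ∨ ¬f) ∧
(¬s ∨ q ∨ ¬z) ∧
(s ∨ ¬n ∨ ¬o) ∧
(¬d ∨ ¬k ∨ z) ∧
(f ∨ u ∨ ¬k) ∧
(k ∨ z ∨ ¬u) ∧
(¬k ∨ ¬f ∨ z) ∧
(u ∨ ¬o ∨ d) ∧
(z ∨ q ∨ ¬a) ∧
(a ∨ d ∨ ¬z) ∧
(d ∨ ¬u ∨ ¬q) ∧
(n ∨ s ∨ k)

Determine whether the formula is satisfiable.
Yes

Yes, the formula is satisfiable.

One satisfying assignment is: o=True, q=False, k=False, d=True, n=True, z=False, f=True, s=True, a=False, u=False

Verification: With this assignment, all 43 clauses evaluate to true.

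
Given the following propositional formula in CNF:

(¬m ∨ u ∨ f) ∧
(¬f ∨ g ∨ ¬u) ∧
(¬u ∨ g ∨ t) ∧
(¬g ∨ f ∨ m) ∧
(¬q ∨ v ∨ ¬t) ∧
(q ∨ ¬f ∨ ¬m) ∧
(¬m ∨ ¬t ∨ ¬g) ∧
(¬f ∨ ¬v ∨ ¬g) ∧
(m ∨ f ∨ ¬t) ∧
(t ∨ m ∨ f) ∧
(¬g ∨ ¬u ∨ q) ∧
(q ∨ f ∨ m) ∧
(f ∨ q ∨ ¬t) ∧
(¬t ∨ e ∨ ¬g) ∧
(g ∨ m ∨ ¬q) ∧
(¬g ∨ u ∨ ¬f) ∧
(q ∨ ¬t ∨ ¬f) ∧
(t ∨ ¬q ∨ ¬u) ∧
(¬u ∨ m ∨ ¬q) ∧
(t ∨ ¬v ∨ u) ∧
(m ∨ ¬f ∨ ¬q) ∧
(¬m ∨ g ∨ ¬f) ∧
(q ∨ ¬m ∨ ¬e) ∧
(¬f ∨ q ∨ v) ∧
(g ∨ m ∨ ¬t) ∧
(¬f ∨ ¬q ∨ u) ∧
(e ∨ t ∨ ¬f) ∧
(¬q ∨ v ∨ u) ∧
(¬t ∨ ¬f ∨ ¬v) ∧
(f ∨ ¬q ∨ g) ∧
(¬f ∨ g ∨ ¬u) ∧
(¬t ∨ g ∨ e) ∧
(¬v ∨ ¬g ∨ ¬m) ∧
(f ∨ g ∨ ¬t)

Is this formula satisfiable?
No

No, the formula is not satisfiable.

No assignment of truth values to the variables can make all 34 clauses true simultaneously.

The formula is UNSAT (unsatisfiable).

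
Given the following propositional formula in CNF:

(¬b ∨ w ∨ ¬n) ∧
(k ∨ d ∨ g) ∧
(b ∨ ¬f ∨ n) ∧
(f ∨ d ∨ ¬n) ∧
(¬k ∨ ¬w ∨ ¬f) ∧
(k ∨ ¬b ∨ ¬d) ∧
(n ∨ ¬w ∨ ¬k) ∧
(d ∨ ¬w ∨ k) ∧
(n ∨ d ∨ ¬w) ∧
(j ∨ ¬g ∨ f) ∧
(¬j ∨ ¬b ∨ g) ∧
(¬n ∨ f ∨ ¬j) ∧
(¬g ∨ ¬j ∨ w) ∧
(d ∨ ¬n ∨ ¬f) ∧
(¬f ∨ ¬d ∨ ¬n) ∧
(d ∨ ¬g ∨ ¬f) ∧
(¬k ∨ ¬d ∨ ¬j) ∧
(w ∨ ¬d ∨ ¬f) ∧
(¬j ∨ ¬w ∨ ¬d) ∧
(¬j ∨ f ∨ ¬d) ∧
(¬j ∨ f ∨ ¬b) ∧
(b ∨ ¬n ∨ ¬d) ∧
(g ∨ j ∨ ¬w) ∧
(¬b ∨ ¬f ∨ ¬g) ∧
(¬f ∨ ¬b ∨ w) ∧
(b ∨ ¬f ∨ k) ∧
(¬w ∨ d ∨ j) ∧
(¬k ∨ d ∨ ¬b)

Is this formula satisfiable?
Yes

Yes, the formula is satisfiable.

One satisfying assignment is: d=True, b=False, j=False, f=False, n=False, w=False, k=False, g=False

Verification: With this assignment, all 28 clauses evaluate to true.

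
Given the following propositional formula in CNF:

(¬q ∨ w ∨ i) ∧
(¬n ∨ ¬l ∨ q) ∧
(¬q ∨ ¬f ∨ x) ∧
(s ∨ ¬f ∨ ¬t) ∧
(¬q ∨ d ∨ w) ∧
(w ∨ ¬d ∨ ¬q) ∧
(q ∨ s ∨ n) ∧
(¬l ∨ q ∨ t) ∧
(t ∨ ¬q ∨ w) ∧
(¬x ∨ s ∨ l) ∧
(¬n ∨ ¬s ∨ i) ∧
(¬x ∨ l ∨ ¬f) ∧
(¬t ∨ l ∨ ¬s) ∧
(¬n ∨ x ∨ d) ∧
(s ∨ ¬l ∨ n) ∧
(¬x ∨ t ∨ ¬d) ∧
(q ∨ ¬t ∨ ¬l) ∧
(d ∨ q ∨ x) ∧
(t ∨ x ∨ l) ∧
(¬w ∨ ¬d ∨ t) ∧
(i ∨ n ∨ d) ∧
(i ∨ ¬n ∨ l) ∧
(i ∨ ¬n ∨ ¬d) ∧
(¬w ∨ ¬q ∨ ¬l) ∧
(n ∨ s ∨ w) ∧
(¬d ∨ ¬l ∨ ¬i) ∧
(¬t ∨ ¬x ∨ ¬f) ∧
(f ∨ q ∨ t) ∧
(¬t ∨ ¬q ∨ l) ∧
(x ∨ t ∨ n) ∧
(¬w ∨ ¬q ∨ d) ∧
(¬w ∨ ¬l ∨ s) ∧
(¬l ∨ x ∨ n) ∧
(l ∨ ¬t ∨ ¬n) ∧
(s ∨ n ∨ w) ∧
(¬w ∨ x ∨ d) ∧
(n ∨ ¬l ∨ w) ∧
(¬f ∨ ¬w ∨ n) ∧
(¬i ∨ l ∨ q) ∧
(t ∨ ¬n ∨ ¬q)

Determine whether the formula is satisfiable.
No

No, the formula is not satisfiable.

No assignment of truth values to the variables can make all 40 clauses true simultaneously.

The formula is UNSAT (unsatisfiable).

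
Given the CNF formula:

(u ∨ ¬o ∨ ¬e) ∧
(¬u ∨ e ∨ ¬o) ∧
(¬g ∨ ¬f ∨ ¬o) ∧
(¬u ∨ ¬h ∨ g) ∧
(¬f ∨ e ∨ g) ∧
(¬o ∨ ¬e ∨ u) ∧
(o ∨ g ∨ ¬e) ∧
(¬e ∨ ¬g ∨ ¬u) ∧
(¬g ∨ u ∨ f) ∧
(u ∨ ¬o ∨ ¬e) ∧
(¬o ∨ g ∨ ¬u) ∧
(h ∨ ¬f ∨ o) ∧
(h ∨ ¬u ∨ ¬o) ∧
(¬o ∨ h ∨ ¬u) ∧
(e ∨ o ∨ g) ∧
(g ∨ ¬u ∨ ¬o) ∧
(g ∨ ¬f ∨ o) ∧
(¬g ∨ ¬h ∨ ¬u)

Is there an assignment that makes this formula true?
Yes

Yes, the formula is satisfiable.

One satisfying assignment is: g=False, f=False, h=False, e=False, u=False, o=True

Verification: With this assignment, all 18 clauses evaluate to true.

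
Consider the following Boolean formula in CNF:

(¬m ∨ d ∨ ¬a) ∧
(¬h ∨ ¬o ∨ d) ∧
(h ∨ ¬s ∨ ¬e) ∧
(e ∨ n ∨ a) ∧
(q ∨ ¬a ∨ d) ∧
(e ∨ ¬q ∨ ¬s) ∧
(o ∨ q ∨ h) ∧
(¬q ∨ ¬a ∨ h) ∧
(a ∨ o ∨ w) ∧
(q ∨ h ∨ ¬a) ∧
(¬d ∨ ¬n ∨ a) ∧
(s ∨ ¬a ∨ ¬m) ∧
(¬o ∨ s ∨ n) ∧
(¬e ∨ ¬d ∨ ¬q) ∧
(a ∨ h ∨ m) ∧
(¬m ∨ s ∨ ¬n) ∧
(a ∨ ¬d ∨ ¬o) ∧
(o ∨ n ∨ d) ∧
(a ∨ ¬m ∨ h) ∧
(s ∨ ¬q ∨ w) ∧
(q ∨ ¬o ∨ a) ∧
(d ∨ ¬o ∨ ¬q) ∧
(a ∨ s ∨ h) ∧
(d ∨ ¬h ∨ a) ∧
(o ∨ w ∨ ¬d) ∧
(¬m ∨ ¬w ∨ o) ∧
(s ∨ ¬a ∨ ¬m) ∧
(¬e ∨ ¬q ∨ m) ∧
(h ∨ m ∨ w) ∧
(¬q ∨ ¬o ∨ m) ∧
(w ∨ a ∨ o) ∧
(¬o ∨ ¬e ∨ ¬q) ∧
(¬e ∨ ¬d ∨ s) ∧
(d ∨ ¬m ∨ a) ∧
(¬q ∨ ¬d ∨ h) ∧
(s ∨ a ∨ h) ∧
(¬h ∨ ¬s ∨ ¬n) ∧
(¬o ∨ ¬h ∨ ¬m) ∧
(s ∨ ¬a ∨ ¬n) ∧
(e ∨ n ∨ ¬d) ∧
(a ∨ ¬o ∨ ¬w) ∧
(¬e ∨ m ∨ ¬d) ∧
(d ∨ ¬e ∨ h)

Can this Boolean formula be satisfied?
No

No, the formula is not satisfiable.

No assignment of truth values to the variables can make all 43 clauses true simultaneously.

The formula is UNSAT (unsatisfiable).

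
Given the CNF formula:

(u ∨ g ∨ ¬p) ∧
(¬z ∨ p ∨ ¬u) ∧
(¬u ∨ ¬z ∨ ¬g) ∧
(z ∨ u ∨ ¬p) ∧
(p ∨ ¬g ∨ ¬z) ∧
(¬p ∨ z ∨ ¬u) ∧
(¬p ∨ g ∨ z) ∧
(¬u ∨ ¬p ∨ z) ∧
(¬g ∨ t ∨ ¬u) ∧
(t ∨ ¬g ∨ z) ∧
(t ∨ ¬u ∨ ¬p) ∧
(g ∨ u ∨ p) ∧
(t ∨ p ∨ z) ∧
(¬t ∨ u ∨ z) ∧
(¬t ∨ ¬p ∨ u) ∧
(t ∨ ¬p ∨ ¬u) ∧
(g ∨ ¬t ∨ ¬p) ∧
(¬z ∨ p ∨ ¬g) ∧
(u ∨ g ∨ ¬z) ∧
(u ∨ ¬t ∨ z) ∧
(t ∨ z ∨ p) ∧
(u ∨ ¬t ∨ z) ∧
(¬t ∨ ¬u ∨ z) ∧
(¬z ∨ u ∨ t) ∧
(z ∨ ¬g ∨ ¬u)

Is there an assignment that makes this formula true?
No

No, the formula is not satisfiable.

No assignment of truth values to the variables can make all 25 clauses true simultaneously.

The formula is UNSAT (unsatisfiable).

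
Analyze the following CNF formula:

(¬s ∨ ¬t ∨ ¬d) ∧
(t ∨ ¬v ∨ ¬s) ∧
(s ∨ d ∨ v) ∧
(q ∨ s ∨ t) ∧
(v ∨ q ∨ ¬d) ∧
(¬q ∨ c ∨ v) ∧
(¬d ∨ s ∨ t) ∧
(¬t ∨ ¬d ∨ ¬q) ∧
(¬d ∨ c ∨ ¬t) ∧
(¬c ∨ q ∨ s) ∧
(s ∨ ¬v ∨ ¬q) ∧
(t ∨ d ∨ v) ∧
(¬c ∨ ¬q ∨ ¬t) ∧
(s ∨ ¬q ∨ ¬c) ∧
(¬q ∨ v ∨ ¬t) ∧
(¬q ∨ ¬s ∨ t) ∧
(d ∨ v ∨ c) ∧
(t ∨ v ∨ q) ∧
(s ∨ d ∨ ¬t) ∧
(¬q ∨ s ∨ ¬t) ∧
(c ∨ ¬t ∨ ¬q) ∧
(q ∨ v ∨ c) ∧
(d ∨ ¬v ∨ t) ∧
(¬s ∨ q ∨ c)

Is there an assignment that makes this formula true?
Yes

Yes, the formula is satisfiable.

One satisfying assignment is: s=True, d=False, v=True, q=False, c=True, t=True

Verification: With this assignment, all 24 clauses evaluate to true.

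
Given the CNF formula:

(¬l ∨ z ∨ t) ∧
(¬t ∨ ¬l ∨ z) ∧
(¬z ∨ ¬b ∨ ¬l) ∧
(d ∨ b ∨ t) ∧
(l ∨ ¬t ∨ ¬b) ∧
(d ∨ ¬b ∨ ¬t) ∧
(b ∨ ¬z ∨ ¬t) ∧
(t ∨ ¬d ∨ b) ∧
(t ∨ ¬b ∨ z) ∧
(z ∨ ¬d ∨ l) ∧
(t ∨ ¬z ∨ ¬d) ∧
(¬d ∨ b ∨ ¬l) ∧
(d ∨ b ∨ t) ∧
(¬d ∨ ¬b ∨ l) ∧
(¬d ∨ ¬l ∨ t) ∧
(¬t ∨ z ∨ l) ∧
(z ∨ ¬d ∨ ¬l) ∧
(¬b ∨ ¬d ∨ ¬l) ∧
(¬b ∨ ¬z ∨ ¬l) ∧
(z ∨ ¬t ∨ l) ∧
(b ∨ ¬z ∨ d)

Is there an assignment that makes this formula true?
Yes

Yes, the formula is satisfiable.

One satisfying assignment is: d=False, l=False, t=False, z=True, b=True

Verification: With this assignment, all 21 clauses evaluate to true.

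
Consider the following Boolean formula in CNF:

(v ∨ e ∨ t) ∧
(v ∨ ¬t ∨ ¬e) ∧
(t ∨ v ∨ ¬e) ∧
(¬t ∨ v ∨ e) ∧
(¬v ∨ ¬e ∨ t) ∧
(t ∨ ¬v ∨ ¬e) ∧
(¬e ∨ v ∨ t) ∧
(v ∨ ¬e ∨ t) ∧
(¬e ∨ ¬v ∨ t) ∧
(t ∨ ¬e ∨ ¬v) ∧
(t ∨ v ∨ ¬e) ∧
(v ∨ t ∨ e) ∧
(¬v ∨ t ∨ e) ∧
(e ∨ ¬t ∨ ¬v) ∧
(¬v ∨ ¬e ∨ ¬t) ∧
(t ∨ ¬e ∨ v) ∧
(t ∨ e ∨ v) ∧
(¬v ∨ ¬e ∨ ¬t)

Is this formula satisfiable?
No

No, the formula is not satisfiable.

No assignment of truth values to the variables can make all 18 clauses true simultaneously.

The formula is UNSAT (unsatisfiable).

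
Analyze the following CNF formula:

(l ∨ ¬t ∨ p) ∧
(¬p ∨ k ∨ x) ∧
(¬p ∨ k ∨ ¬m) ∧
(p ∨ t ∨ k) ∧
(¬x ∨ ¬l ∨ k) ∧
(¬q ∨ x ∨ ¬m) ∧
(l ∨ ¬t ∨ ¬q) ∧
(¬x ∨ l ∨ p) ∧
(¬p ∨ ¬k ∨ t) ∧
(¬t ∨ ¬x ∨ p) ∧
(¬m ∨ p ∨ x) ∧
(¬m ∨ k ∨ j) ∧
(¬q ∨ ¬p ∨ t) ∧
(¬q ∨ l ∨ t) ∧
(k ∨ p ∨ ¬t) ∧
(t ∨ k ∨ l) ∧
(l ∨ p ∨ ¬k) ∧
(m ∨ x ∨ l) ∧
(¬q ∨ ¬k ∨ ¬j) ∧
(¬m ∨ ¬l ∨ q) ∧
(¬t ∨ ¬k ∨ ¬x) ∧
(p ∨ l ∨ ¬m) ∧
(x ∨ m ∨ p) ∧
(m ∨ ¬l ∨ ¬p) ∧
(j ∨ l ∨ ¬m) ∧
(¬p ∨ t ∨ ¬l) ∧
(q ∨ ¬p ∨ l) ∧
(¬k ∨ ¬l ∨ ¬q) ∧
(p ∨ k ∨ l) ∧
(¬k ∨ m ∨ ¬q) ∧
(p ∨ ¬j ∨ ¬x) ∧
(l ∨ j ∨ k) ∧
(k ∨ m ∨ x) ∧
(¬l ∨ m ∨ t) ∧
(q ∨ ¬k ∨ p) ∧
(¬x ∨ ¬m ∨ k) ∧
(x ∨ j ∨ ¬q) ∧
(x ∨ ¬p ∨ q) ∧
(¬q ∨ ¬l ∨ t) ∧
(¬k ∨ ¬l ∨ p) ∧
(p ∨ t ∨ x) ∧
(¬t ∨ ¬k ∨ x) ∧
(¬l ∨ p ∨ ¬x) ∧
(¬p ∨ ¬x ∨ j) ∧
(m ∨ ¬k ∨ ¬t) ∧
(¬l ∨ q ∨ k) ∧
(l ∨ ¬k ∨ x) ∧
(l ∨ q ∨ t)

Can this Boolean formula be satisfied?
No

No, the formula is not satisfiable.

No assignment of truth values to the variables can make all 48 clauses true simultaneously.

The formula is UNSAT (unsatisfiable).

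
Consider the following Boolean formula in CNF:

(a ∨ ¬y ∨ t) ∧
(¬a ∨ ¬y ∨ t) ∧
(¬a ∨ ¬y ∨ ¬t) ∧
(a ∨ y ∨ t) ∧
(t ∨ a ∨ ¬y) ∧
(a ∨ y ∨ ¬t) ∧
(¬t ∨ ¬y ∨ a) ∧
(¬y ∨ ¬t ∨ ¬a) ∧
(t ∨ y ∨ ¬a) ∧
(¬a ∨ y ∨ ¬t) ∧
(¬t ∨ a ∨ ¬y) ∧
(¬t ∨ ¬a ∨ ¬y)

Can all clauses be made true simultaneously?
No

No, the formula is not satisfiable.

No assignment of truth values to the variables can make all 12 clauses true simultaneously.

The formula is UNSAT (unsatisfiable).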